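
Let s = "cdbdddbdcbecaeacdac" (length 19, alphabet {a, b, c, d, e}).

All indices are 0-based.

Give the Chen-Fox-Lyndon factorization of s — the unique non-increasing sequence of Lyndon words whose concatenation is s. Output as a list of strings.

["cd", "bddd", "bdcbec", "ae", "acd", "ac"]

emit factor 1: 'cd' (i=0, period=2)
emit factor 2: 'bddd' (i=2, period=4)
emit factor 3: 'bdcbec' (i=6, period=6)
emit factor 4: 'ae' (i=12, period=2)
emit factor 5: 'acd' (i=14, period=3)
emit factor 6: 'ac' (i=17, period=2)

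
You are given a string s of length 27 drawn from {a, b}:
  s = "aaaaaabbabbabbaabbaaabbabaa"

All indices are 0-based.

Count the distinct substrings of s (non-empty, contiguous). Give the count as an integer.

rank | idx | suffix
   0 |  26 | a
   1 |  25 | aa
   2 |   0 | aaaaaabbabbabbaabbaaabbabaa
   3 |   1 | aaaaabbabbabbaabbaaabbabaa
   4 |   2 | aaaabbabbabbaabbaaabbabaa
   5 |  18 | aaabbabaa
   6 |   3 | aaabbabbabbaabbaaabbabaa
   7 |  14 | aabbaaabbabaa
   8 |  19 | aabbabaa
   9 |   4 | aabbabbabbaabbaaabbabaa
  10 |  23 | abaa
  11 |  15 | abbaaabbabaa
  12 |  11 | abbaabbaaabbabaa
  13 |  20 | abbabaa
  14 |   8 | abbabbaabbaaabbabaa
  15 |   5 | abbabbabbaabbaaabbabaa
  16 |  24 | baa
  17 |  17 | baaabbabaa
  18 |  13 | baabbaaabbabaa
  19 |  22 | babaa
  20 |  10 | babbaabbaaabbabaa
  21 |   7 | babbabbaabbaaabbabaa
  22 |  16 | bbaaabbabaa
  23 |  12 | bbaabbaaabbabaa
  24 |  21 | bbabaa
  25 |   9 | bbabbaabbaaabbabaa
  26 |   6 | bbabbabbaabbaaabbabaa

SA = [26, 25, 0, 1, 2, 18, 3, 14, 19, 4, 23, 15, 11, 20, 8, 5, 24, 17, 13, 22, 10, 7, 16, 12, 21, 9, 6]
rank  pair      lcp
   1  s[26:],s[25:]  1  'a'
   2  s[25:],s[0:]  2  'aa'
   3  s[0:],s[1:]  5  'aaaaa'
   4  s[1:],s[2:]  4  'aaaa'
   5  s[2:],s[18:]  3  'aaa'
   6  s[18:],s[3:]  7  'aaabbab'
   7  s[3:],s[14:]  2  'aa'
   8  s[14:],s[19:]  5  'aabba'
   9  s[19:],s[4:]  6  'aabbab'
  10  s[4:],s[23:]  1  'a'
  11  s[23:],s[15:]  2  'ab'
  12  s[15:],s[11:]  5  'abbaa'
  13  s[11:],s[20:]  4  'abba'
  14  s[20:],s[8:]  5  'abbab'
  15  s[8:],s[5:]  7  'abbabba'
  16  s[5:],s[24:]  0  ''
  17  s[24:],s[17:]  3  'baa'
  18  s[17:],s[13:]  3  'baa'
  19  s[13:],s[22:]  2  'ba'
  20  s[22:],s[10:]  3  'bab'
  21  s[10:],s[7:]  5  'babba'
  22  s[7:],s[16:]  1  'b'
  23  s[16:],s[12:]  4  'bbaa'
  24  s[12:],s[21:]  3  'bba'
  25  s[21:],s[9:]  4  'bbab'
  26  s[9:],s[6:]  6  'bbabba'

n(n+1)/2 = 27·28/2 = 378
Σ LCP = 0 + 1 + 2 + 5 + 4 + 3 + 7 + 2 + 5 + 6 + 1 + 2 + 5 + 4 + 5 + 7 + 0 + 3 + 3 + 2 + 3 + 5 + 1 + 4 + 3 + 4 + 6 = 93
distinct = 378 − 93 = 285

285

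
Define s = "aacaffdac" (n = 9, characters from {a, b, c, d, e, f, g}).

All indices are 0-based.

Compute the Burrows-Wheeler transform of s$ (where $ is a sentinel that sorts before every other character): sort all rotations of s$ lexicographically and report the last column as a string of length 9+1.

c$dacaaffa

rank  rotation    last
    0  $aacaffdac  c
    1  aacaffdac$  $
    2  ac$aacaffd  d
    3  acaffdac$a  a
    4  affdac$aac  c
    5  c$aacaffda  a
    6  caffdac$aa  a
    7  dac$aacaff  f
    8  fdac$aacaf  f
    9  ffdac$aaca  a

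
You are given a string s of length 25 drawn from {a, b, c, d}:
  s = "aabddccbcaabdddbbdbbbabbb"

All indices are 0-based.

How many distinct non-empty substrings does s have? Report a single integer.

284

rank→(start, suffix):
  0 → (0, 'aabddccbcaabdddbbdbbbabbb')
  1 → (9, 'aabdddbbdbbbabbb')
  2 → (21, 'abbb')
  3 → (1, 'abddccbcaabdddbbdbbbabbb')
  4 → (10, 'abdddbbdbbbabbb')
  5 → (24, 'b')
  6 → (20, 'babbb')
  7 → (23, 'bb')
  8 → (19, 'bbabbb')
  9 → (22, 'bbb')
  10 → (18, 'bbbabbb')
  11 → (15, 'bbdbbbabbb')
  12 → (7, 'bcaabdddbbdbbbabbb')
  13 → (16, 'bdbbbabbb')
  14 → (2, 'bddccbcaabdddbbdbbbabbb')
  15 → (11, 'bdddbbdbbbabbb')
  16 → (8, 'caabdddbbdbbbabbb')
  17 → (6, 'cbcaabdddbbdbbbabbb')
  18 → (5, 'ccbcaabdddbbdbbbabbb')
  19 → (17, 'dbbbabbb')
  20 → (14, 'dbbdbbbabbb')
  21 → (4, 'dccbcaabdddbbdbbbabbb')
  22 → (13, 'ddbbdbbbabbb')
  23 → (3, 'ddccbcaabdddbbdbbbabbb')
  24 → (12, 'dddbbdbbbabbb')

SA = [0, 9, 21, 1, 10, 24, 20, 23, 19, 22, 18, 15, 7, 16, 2, 11, 8, 6, 5, 17, 14, 4, 13, 3, 12]
[i] adj suffixes → lcp
  [1] 0/9 → 5 ('aabdd')
  [2] 9/21 → 1 ('a')
  [3] 21/1 → 2 ('ab')
  [4] 1/10 → 4 ('abdd')
  [5] 10/24 → 0 ('')
  [6] 24/20 → 1 ('b')
  [7] 20/23 → 1 ('b')
  [8] 23/19 → 2 ('bb')
  [9] 19/22 → 2 ('bb')
  [10] 22/18 → 3 ('bbb')
  [11] 18/15 → 2 ('bb')
  [12] 15/7 → 1 ('b')
  [13] 7/16 → 1 ('b')
  [14] 16/2 → 2 ('bd')
  [15] 2/11 → 3 ('bdd')
  [16] 11/8 → 0 ('')
  [17] 8/6 → 1 ('c')
  [18] 6/5 → 1 ('c')
  [19] 5/17 → 0 ('')
  [20] 17/14 → 3 ('dbb')
  [21] 14/4 → 1 ('d')
  [22] 4/13 → 1 ('d')
  [23] 13/3 → 2 ('dd')
  [24] 3/12 → 2 ('dd')

n(n+1)/2 = 25·26/2 = 325
Σ LCP = 0 + 5 + 1 + 2 + 4 + 0 + 1 + 1 + 2 + 2 + 3 + 2 + 1 + 1 + 2 + 3 + 0 + 1 + 1 + 0 + 3 + 1 + 1 + 2 + 2 = 41
distinct = 325 − 41 = 284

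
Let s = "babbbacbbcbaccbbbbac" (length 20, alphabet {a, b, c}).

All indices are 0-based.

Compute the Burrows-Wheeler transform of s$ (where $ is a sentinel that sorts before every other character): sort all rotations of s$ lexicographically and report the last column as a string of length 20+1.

rank  rotation               last
    0  $babbbacbbcbaccbbbbac  c
    1  abbbacbbcbaccbbbbac$b  b
    2  ac$babbbacbbcbaccbbbb  b
    3  acbbcbaccbbbbac$babbb  b
    4  accbbbbac$babbbacbbcb  b
    5  babbbacbbcbaccbbbbac$  $
    6  bac$babbbacbbcbaccbbb  b
    7  bacbbcbaccbbbbac$babb  b
    8  baccbbbbac$babbbacbbc  c
    9  bbac$babbbacbbcbaccbb  b
   10  bbacbbcbaccbbbbac$bab  b
   11  bbbac$babbbacbbcbaccb  b
   12  bbbacbbcbaccbbbbac$ba  a
   13  bbbbac$babbbacbbcbacc  c
   14  bbcbaccbbbbac$babbbac  c
   15  bcbaccbbbbac$babbbacb  b
   16  c$babbbacbbcbaccbbbba  a
   17  cbaccbbbbac$babbbacbb  b
   18  cbbbbac$babbbacbbcbac  c
   19  cbbcbaccbbbbac$babbba  a
   20  ccbbbbac$babbbacbbcba  a

cbbbb$bbcbbbaccbabcaa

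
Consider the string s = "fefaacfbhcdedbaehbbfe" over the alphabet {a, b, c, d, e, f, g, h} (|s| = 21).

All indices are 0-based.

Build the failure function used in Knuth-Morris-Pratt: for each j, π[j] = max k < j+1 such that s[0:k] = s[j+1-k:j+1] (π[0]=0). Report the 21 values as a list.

π[0] = 0
j=1 s[j]='e': π[1]=0 (border '')
j=2 s[j]='f': π[2]=1 (border 'f')
j=3 s[j]='a': k: 1→0; π[3]=0 (border '')
j=4 s[j]='a': π[4]=0 (border '')
j=5 s[j]='c': π[5]=0 (border '')
j=6 s[j]='f': π[6]=1 (border 'f')
j=7 s[j]='b': k: 1→0; π[7]=0 (border '')
j=8 s[j]='h': π[8]=0 (border '')
j=9 s[j]='c': π[9]=0 (border '')
j=10 s[j]='d': π[10]=0 (border '')
j=11 s[j]='e': π[11]=0 (border '')
j=12 s[j]='d': π[12]=0 (border '')
j=13 s[j]='b': π[13]=0 (border '')
j=14 s[j]='a': π[14]=0 (border '')
j=15 s[j]='e': π[15]=0 (border '')
j=16 s[j]='h': π[16]=0 (border '')
j=17 s[j]='b': π[17]=0 (border '')
j=18 s[j]='b': π[18]=0 (border '')
j=19 s[j]='f': π[19]=1 (border 'f')
j=20 s[j]='e': π[20]=2 (border 'fe')

[0, 0, 1, 0, 0, 0, 1, 0, 0, 0, 0, 0, 0, 0, 0, 0, 0, 0, 0, 1, 2]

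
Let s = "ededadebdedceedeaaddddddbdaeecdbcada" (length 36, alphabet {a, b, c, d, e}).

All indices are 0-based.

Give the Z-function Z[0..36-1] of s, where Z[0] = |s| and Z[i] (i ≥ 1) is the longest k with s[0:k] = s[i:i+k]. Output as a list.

Z[0]=36
i=1: fresh scan; Z[1]=0
i=2: fresh scan; Z[2]=2 grow→box=[2,4)
i=3: min(r-i=1, Z[1]=0)=0; Z[3]=0
i=4: fresh scan; Z[4]=0
i=5: fresh scan; Z[5]=0
i=6: fresh scan; Z[6]=1 grow→box=[6,7)
i=7: fresh scan; Z[7]=0
i=8: fresh scan; Z[8]=0
i=9: fresh scan; Z[9]=2 grow→box=[9,11)
i=10: min(r-i=1, Z[1]=0)=0; Z[10]=0
i=11: fresh scan; Z[11]=0
i=12: fresh scan; Z[12]=1 grow→box=[12,13)
i=13: fresh scan; Z[13]=3 grow→box=[13,16)
i=14: min(r-i=2, Z[1]=0)=0; Z[14]=0
i=15: min(r-i=1, Z[2]=2)=1; Z[15]=1
i=16: fresh scan; Z[16]=0
i=17: fresh scan; Z[17]=0
i=18: fresh scan; Z[18]=0
i=19: fresh scan; Z[19]=0
i=20: fresh scan; Z[20]=0
i=21: fresh scan; Z[21]=0
i=22: fresh scan; Z[22]=0
i=23: fresh scan; Z[23]=0
i=24: fresh scan; Z[24]=0
i=25: fresh scan; Z[25]=0
i=26: fresh scan; Z[26]=0
i=27: fresh scan; Z[27]=1 grow→box=[27,28)
i=28: fresh scan; Z[28]=1 grow→box=[28,29)
i=29: fresh scan; Z[29]=0
i=30: fresh scan; Z[30]=0
i=31: fresh scan; Z[31]=0
i=32: fresh scan; Z[32]=0
i=33: fresh scan; Z[33]=0
i=34: fresh scan; Z[34]=0
i=35: fresh scan; Z[35]=0

[36, 0, 2, 0, 0, 0, 1, 0, 0, 2, 0, 0, 1, 3, 0, 1, 0, 0, 0, 0, 0, 0, 0, 0, 0, 0, 0, 1, 1, 0, 0, 0, 0, 0, 0, 0]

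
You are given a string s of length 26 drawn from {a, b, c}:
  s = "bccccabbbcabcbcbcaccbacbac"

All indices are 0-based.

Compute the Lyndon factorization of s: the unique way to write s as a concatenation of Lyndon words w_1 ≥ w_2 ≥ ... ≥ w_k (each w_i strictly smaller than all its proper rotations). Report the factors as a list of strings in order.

emit factor 1: 'bcccc' (i=0, period=5)
emit factor 2: 'abbbcabcbcbcaccbacbac' (i=5, period=21)

["bcccc", "abbbcabcbcbcaccbacbac"]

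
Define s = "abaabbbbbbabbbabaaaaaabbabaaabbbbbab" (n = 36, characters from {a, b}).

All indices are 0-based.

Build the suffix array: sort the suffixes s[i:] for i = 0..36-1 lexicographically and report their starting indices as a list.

[16, 17, 18, 19, 26, 20, 27, 2, 34, 14, 24, 0, 21, 10, 28, 3, 35, 15, 25, 1, 33, 13, 23, 9, 32, 12, 22, 8, 31, 11, 7, 30, 6, 29, 5, 4]

sorted suffixes:
  #0 SA[0]=16  'aaaaaabbabaaabbbbbab'
  #1 SA[1]=17  'aaaaabbabaaabbbbbab'
  #2 SA[2]=18  'aaaabbabaaabbbbbab'
  #3 SA[3]=19  'aaabbabaaabbbbbab'
  #4 SA[4]=26  'aaabbbbbab'
  #5 SA[5]=20  'aabbabaaabbbbbab'
  #6 SA[6]=27  'aabbbbbab'
  #7 SA[7]=2  'aabbbbbbabbbabaaaaaabbabaaabbbbbab'
  #8 SA[8]=34  'ab'
  #9 SA[9]=14  'abaaaaaabbabaaabbbbbab'
  #10 SA[10]=24  'abaaabbbbbab'
  #11 SA[11]=0  'abaabbbbbbabbbabaaaaaabbabaaabbbbbab'
  #12 SA[12]=21  'abbabaaabbbbbab'
  #13 SA[13]=10  'abbbabaaaaaabbabaaabbbbbab'
  #14 SA[14]=28  'abbbbbab'
  #15 SA[15]=3  'abbbbbbabbbabaaaaaabbabaaabbbbbab'
  #16 SA[16]=35  'b'
  #17 SA[17]=15  'baaaaaabbabaaabbbbbab'
  #18 SA[18]=25  'baaabbbbbab'
  #19 SA[19]=1  'baabbbbbbabbbabaaaaaabbabaaabbbbbab'
  #20 SA[20]=33  'bab'
  #21 SA[21]=13  'babaaaaaabbabaaabbbbbab'
  #22 SA[22]=23  'babaaabbbbbab'
  #23 SA[23]=9  'babbbabaaaaaabbabaaabbbbbab'
  #24 SA[24]=32  'bbab'
  #25 SA[25]=12  'bbabaaaaaabbabaaabbbbbab'
  #26 SA[26]=22  'bbabaaabbbbbab'
  #27 SA[27]=8  'bbabbbabaaaaaabbabaaabbbbbab'
  #28 SA[28]=31  'bbbab'
  #29 SA[29]=11  'bbbabaaaaaabbabaaabbbbbab'
  #30 SA[30]=7  'bbbabbbabaaaaaabbabaaabbbbbab'
  #31 SA[31]=30  'bbbbab'
  #32 SA[32]=6  'bbbbabbbabaaaaaabbabaaabbbbbab'
  #33 SA[33]=29  'bbbbbab'
  #34 SA[34]=5  'bbbbbabbbabaaaaaabbabaaabbbbbab'
  #35 SA[35]=4  'bbbbbbabbbabaaaaaabbabaaabbbbbab'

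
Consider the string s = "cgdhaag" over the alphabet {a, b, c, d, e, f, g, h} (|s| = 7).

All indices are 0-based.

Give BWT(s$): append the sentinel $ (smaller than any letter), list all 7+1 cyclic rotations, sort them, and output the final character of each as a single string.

gha$gacd

rank  rotation  last
    0  $cgdhaag  g
    1  aag$cgdh  h
    2  ag$cgdha  a
    3  cgdhaag$  $
    4  dhaag$cg  g
    5  g$cgdhaa  a
    6  gdhaag$c  c
    7  haag$cgd  d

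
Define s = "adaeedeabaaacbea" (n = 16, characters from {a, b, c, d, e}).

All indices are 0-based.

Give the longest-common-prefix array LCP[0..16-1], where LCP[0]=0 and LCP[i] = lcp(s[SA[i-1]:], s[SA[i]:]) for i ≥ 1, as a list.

[0, 1, 2, 1, 1, 1, 1, 0, 1, 0, 0, 1, 0, 2, 1, 1]

rank | idx | suffix
   0 |  15 | a
   1 |   9 | aaacbea
   2 |  10 | aacbea
   3 |   7 | abaaacbea
   4 |  11 | acbea
   5 |   0 | adaeedeabaaacbea
   6 |   2 | aeedeabaaacbea
   7 |   8 | baaacbea
   8 |  13 | bea
   9 |  12 | cbea
  10 |   1 | daeedeabaaacbea
  11 |   5 | deabaaacbea
  12 |  14 | ea
  13 |   6 | eabaaacbea
  14 |   4 | edeabaaacbea
  15 |   3 | eedeabaaacbea

SA = [15, 9, 10, 7, 11, 0, 2, 8, 13, 12, 1, 5, 14, 6, 4, 3]
rank  pair      lcp
   1  s[15:],s[9:]  1  'a'
   2  s[9:],s[10:]  2  'aa'
   3  s[10:],s[7:]  1  'a'
   4  s[7:],s[11:]  1  'a'
   5  s[11:],s[0:]  1  'a'
   6  s[0:],s[2:]  1  'a'
   7  s[2:],s[8:]  0  ''
   8  s[8:],s[13:]  1  'b'
   9  s[13:],s[12:]  0  ''
  10  s[12:],s[1:]  0  ''
  11  s[1:],s[5:]  1  'd'
  12  s[5:],s[14:]  0  ''
  13  s[14:],s[6:]  2  'ea'
  14  s[6:],s[4:]  1  'e'
  15  s[4:],s[3:]  1  'e'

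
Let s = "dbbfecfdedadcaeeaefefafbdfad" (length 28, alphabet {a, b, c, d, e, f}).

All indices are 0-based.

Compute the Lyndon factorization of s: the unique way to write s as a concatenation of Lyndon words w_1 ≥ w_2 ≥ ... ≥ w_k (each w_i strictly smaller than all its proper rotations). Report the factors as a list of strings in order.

emit factor 1: 'd' (i=0, period=1)
emit factor 2: 'bbfecfded' (i=1, period=9)
emit factor 3: 'adcaeeaefefafbdf' (i=10, period=16)
emit factor 4: 'ad' (i=26, period=2)

["d", "bbfecfded", "adcaeeaefefafbdf", "ad"]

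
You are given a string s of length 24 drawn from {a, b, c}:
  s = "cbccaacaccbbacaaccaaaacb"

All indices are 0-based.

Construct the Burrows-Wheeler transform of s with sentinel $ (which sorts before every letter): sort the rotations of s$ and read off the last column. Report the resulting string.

rank  rotation                   last
    0  $cbccaacaccbbacaaccaaaacb  b
    1  aaaacb$cbccaacaccbbacaacc  c
    2  aaacb$cbccaacaccbbacaacca  a
    3  aacaccbbacaaccaaaacb$cbcc  c
    4  aacb$cbccaacaccbbacaaccaa  a
    5  aaccaaaacb$cbccaacaccbbac  c
    6  acaaccaaaacb$cbccaacaccbb  b
    7  acaccbbacaaccaaaacb$cbcca  a
    8  acb$cbccaacaccbbacaaccaaa  a
    9  accaaaacb$cbccaacaccbbaca  a
   10  accbbacaaccaaaacb$cbccaac  c
   11  b$cbccaacaccbbacaaccaaaac  c
   12  bacaaccaaaacb$cbccaacaccb  b
   13  bbacaaccaaaacb$cbccaacacc  c
   14  bccaacaccbbacaaccaaaacb$c  c
   15  caaaacb$cbccaacaccbbacaac  c
   16  caacaccbbacaaccaaaacb$cbc  c
   17  caaccaaaacb$cbccaacaccbba  a
   18  caccbbacaaccaaaacb$cbccaa  a
   19  cb$cbccaacaccbbacaaccaaaa  a
   20  cbbacaaccaaaacb$cbccaacac  c
   21  cbccaacaccbbacaaccaaaacb$  $
   22  ccaaaacb$cbccaacaccbbacaa  a
   23  ccaacaccbbacaaccaaaacb$cb  b
   24  ccbbacaaccaaaacb$cbccaaca  a

bcacacbaaaccbccccaaac$aba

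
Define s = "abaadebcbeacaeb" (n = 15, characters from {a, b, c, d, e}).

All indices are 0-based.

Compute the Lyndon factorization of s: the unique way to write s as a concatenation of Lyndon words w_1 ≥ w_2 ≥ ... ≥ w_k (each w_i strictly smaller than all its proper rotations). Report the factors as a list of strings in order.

emit factor 1: 'ab' (i=0, period=2)
emit factor 2: 'aadebcbeacaeb' (i=2, period=13)

["ab", "aadebcbeacaeb"]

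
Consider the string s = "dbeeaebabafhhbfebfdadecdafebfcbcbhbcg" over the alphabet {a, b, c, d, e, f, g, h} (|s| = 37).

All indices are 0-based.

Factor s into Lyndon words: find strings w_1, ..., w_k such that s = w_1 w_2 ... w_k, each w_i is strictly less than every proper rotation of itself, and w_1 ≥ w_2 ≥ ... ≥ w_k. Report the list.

emit factor 1: 'd' (i=0, period=1)
emit factor 2: 'bee' (i=1, period=3)
emit factor 3: 'aeb' (i=4, period=3)
emit factor 4: 'abafhhbfebfdadecdafebfcbcbhbcg' (i=7, period=30)

["d", "bee", "aeb", "abafhhbfebfdadecdafebfcbcbhbcg"]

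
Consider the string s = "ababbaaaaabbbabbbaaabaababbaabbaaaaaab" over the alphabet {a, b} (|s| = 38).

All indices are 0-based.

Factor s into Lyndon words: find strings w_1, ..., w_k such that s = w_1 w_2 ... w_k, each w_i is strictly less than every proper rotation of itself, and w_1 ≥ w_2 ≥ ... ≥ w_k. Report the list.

["ababb", "aaaaabbbabbbaaabaababbaabb", "aaaaaab"]

emit factor 1: 'ababb' (i=0, period=5)
emit factor 2: 'aaaaabbbabbbaaabaababbaabb' (i=5, period=26)
emit factor 3: 'aaaaaab' (i=31, period=7)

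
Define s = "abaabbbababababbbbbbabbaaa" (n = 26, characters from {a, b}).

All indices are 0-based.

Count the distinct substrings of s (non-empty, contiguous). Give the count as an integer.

272

sorted suffixes:
  #0 SA[0]=25  'a'
  #1 SA[1]=24  'aa'
  #2 SA[2]=23  'aaa'
  #3 SA[3]=2  'aabbbababababbbbbbabbaaa'
  #4 SA[4]=0  'abaabbbababababbbbbbabbaaa'
  #5 SA[5]=7  'ababababbbbbbabbaaa'
  #6 SA[6]=9  'abababbbbbbabbaaa'
  #7 SA[7]=11  'ababbbbbbabbaaa'
  #8 SA[8]=20  'abbaaa'
  #9 SA[9]=3  'abbbababababbbbbbabbaaa'
  #10 SA[10]=13  'abbbbbbabbaaa'
  #11 SA[11]=22  'baaa'
  #12 SA[12]=1  'baabbbababababbbbbbabbaaa'
  #13 SA[13]=6  'bababababbbbbbabbaaa'
  #14 SA[14]=8  'babababbbbbbabbaaa'
  #15 SA[15]=10  'bababbbbbbabbaaa'
  #16 SA[16]=19  'babbaaa'
  #17 SA[17]=12  'babbbbbbabbaaa'
  #18 SA[18]=21  'bbaaa'
  #19 SA[19]=5  'bbababababbbbbbabbaaa'
  #20 SA[20]=18  'bbabbaaa'
  #21 SA[21]=4  'bbbababababbbbbbabbaaa'
  #22 SA[22]=17  'bbbabbaaa'
  #23 SA[23]=16  'bbbbabbaaa'
  #24 SA[24]=15  'bbbbbabbaaa'
  #25 SA[25]=14  'bbbbbbabbaaa'

SA = [25, 24, 23, 2, 0, 7, 9, 11, 20, 3, 13, 22, 1, 6, 8, 10, 19, 12, 21, 5, 18, 4, 17, 16, 15, 14]
i: (SA[i-1],SA[i]) lcp shared
  1: (25,24) 1 'a'
  2: (24,23) 2 'aa'
  3: (23,2) 2 'aa'
  4: (2,0) 1 'a'
  5: (0,7) 3 'aba'
  6: (7,9) 6 'ababab'
  7: (9,11) 4 'abab'
  8: (11,20) 2 'ab'
  9: (20,3) 3 'abb'
  10: (3,13) 4 'abbb'
  11: (13,22) 0 ''
  12: (22,1) 3 'baa'
  13: (1,6) 2 'ba'
  14: (6,8) 7 'bababab'
  15: (8,10) 5 'babab'
  16: (10,19) 3 'bab'
  17: (19,12) 4 'babb'
  18: (12,21) 1 'b'
  19: (21,5) 3 'bba'
  20: (5,18) 4 'bbab'
  21: (18,4) 2 'bb'
  22: (4,17) 5 'bbbab'
  23: (17,16) 3 'bbb'
  24: (16,15) 4 'bbbb'
  25: (15,14) 5 'bbbbb'

n(n+1)/2 = 26·27/2 = 351
Σ LCP = 0 + 1 + 2 + 2 + 1 + 3 + 6 + 4 + 2 + 3 + 4 + 0 + 3 + 2 + 7 + 5 + 3 + 4 + 1 + 3 + 4 + 2 + 5 + 3 + 4 + 5 = 79
distinct = 351 − 79 = 272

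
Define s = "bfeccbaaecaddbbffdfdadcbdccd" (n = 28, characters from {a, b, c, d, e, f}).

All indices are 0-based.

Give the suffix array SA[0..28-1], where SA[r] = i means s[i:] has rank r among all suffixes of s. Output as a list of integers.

rank→(start, suffix):
  0 → (6, 'aaecaddbbffdfdadcbdccd')
  1 → (20, 'adcbdccd')
  2 → (10, 'addbbffdfdadcbdccd')
  3 → (7, 'aecaddbbffdfdadcbdccd')
  4 → (5, 'baaecaddbbffdfdadcbdccd')
  5 → (13, 'bbffdfdadcbdccd')
  6 → (23, 'bdccd')
  7 → (0, 'bfeccbaaecaddbbffdfdadcbdccd')
  8 → (14, 'bffdfdadcbdccd')
  9 → (9, 'caddbbffdfdadcbdccd')
  10 → (4, 'cbaaecaddbbffdfdadcbdccd')
  11 → (22, 'cbdccd')
  12 → (3, 'ccbaaecaddbbffdfdadcbdccd')
  13 → (25, 'ccd')
  14 → (26, 'cd')
  15 → (27, 'd')
  16 → (19, 'dadcbdccd')
  17 → (12, 'dbbffdfdadcbdccd')
  18 → (21, 'dcbdccd')
  19 → (24, 'dccd')
  20 → (11, 'ddbbffdfdadcbdccd')
  21 → (17, 'dfdadcbdccd')
  22 → (8, 'ecaddbbffdfdadcbdccd')
  23 → (2, 'eccbaaecaddbbffdfdadcbdccd')
  24 → (18, 'fdadcbdccd')
  25 → (16, 'fdfdadcbdccd')
  26 → (1, 'feccbaaecaddbbffdfdadcbdccd')
  27 → (15, 'ffdfdadcbdccd')

[6, 20, 10, 7, 5, 13, 23, 0, 14, 9, 4, 22, 3, 25, 26, 27, 19, 12, 21, 24, 11, 17, 8, 2, 18, 16, 1, 15]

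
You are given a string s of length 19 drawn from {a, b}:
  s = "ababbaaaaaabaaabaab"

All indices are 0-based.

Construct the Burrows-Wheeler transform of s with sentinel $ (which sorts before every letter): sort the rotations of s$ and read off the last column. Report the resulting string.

bbaaabbaaaaa$babaaaa

rank  rotation              last
    0  $ababbaaaaaabaaabaab  b
    1  aaaaaabaaabaab$ababb  b
    2  aaaaabaaabaab$ababba  a
    3  aaaabaaabaab$ababbaa  a
    4  aaabaaabaab$ababbaaa  a
    5  aaabaab$ababbaaaaaab  b
    6  aab$ababbaaaaaabaaab  b
    7  aabaaabaab$ababbaaaa  a
    8  aabaab$ababbaaaaaaba  a
    9  ab$ababbaaaaaabaaaba  a
   10  abaaabaab$ababbaaaaa  a
   11  abaab$ababbaaaaaabaa  a
   12  ababbaaaaaabaaabaab$  $
   13  abbaaaaaabaaabaab$ab  b
   14  b$ababbaaaaaabaaabaa  a
   15  baaaaaabaaabaab$abab  b
   16  baaabaab$ababbaaaaaa  a
   17  baab$ababbaaaaaabaaa  a
   18  babbaaaaaabaaabaab$a  a
   19  bbaaaaaabaaabaab$aba  a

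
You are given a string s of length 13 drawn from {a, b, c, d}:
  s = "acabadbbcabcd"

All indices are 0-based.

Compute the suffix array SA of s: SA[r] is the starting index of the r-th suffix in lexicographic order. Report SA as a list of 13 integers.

sorted suffixes:
  #0 SA[0]=2  'abadbbcabcd'
  #1 SA[1]=9  'abcd'
  #2 SA[2]=0  'acabadbbcabcd'
  #3 SA[3]=4  'adbbcabcd'
  #4 SA[4]=3  'badbbcabcd'
  #5 SA[5]=6  'bbcabcd'
  #6 SA[6]=7  'bcabcd'
  #7 SA[7]=10  'bcd'
  #8 SA[8]=1  'cabadbbcabcd'
  #9 SA[9]=8  'cabcd'
  #10 SA[10]=11  'cd'
  #11 SA[11]=12  'd'
  #12 SA[12]=5  'dbbcabcd'

[2, 9, 0, 4, 3, 6, 7, 10, 1, 8, 11, 12, 5]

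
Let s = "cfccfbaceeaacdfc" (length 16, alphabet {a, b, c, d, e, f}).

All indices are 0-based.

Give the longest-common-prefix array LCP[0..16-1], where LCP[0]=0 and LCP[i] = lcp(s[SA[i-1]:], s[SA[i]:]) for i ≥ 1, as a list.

rank | idx | suffix
   0 |  10 | aacdfc
   1 |  11 | acdfc
   2 |   6 | aceeaacdfc
   3 |   5 | baceeaacdfc
   4 |  15 | c
   5 |   2 | ccfbaceeaacdfc
   6 |  12 | cdfc
   7 |   7 | ceeaacdfc
   8 |   3 | cfbaceeaacdfc
   9 |   0 | cfccfbaceeaacdfc
  10 |  13 | dfc
  11 |   9 | eaacdfc
  12 |   8 | eeaacdfc
  13 |   4 | fbaceeaacdfc
  14 |  14 | fc
  15 |   1 | fccfbaceeaacdfc

SA = [10, 11, 6, 5, 15, 2, 12, 7, 3, 0, 13, 9, 8, 4, 14, 1]
[i] adj suffixes → lcp
  [1] 10/11 → 1 ('a')
  [2] 11/6 → 2 ('ac')
  [3] 6/5 → 0 ('')
  [4] 5/15 → 0 ('')
  [5] 15/2 → 1 ('c')
  [6] 2/12 → 1 ('c')
  [7] 12/7 → 1 ('c')
  [8] 7/3 → 1 ('c')
  [9] 3/0 → 2 ('cf')
  [10] 0/13 → 0 ('')
  [11] 13/9 → 0 ('')
  [12] 9/8 → 1 ('e')
  [13] 8/4 → 0 ('')
  [14] 4/14 → 1 ('f')
  [15] 14/1 → 2 ('fc')

[0, 1, 2, 0, 0, 1, 1, 1, 1, 2, 0, 0, 1, 0, 1, 2]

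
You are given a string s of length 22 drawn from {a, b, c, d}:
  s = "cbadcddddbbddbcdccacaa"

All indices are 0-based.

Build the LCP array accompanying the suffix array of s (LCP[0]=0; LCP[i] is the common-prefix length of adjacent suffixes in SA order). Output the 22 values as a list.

[0, 1, 1, 1, 0, 1, 1, 1, 0, 2, 1, 1, 1, 2, 0, 2, 1, 2, 1, 3, 2, 3]

rank | idx | suffix
   0 |  21 | a
   1 |  20 | aa
   2 |  18 | acaa
   3 |   2 | adcddddbbddbcdccacaa
   4 |   1 | badcddddbbddbcdccacaa
   5 |   9 | bbddbcdccacaa
   6 |  13 | bcdccacaa
   7 |  10 | bddbcdccacaa
   8 |  19 | caa
   9 |  17 | cacaa
  10 |   0 | cbadcddddbbddbcdccacaa
  11 |  16 | ccacaa
  12 |  14 | cdccacaa
  13 |   4 | cddddbbddbcdccacaa
  14 |   8 | dbbddbcdccacaa
  15 |  12 | dbcdccacaa
  16 |  15 | dccacaa
  17 |   3 | dcddddbbddbcdccacaa
  18 |   7 | ddbbddbcdccacaa
  19 |  11 | ddbcdccacaa
  20 |   6 | dddbbddbcdccacaa
  21 |   5 | ddddbbddbcdccacaa

SA = [21, 20, 18, 2, 1, 9, 13, 10, 19, 17, 0, 16, 14, 4, 8, 12, 15, 3, 7, 11, 6, 5]
i: (SA[i-1],SA[i]) lcp shared
  1: (21,20) 1 'a'
  2: (20,18) 1 'a'
  3: (18,2) 1 'a'
  4: (2,1) 0 ''
  5: (1,9) 1 'b'
  6: (9,13) 1 'b'
  7: (13,10) 1 'b'
  8: (10,19) 0 ''
  9: (19,17) 2 'ca'
  10: (17,0) 1 'c'
  11: (0,16) 1 'c'
  12: (16,14) 1 'c'
  13: (14,4) 2 'cd'
  14: (4,8) 0 ''
  15: (8,12) 2 'db'
  16: (12,15) 1 'd'
  17: (15,3) 2 'dc'
  18: (3,7) 1 'd'
  19: (7,11) 3 'ddb'
  20: (11,6) 2 'dd'
  21: (6,5) 3 'ddd'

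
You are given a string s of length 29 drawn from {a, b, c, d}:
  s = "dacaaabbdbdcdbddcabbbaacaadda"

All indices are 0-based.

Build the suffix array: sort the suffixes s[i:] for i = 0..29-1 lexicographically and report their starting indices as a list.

[28, 3, 4, 21, 24, 17, 5, 1, 22, 25, 20, 19, 18, 6, 7, 9, 13, 2, 23, 16, 11, 27, 0, 8, 12, 15, 10, 26, 14]

sorted suffixes:
  #0 SA[0]=28  'a'
  #1 SA[1]=3  'aaabbdbdcdbddcabbbaacaadda'
  #2 SA[2]=4  'aabbdbdcdbddcabbbaacaadda'
  #3 SA[3]=21  'aacaadda'
  #4 SA[4]=24  'aadda'
  #5 SA[5]=17  'abbbaacaadda'
  #6 SA[6]=5  'abbdbdcdbddcabbbaacaadda'
  #7 SA[7]=1  'acaaabbdbdcdbddcabbbaacaadda'
  #8 SA[8]=22  'acaadda'
  #9 SA[9]=25  'adda'
  #10 SA[10]=20  'baacaadda'
  #11 SA[11]=19  'bbaacaadda'
  #12 SA[12]=18  'bbbaacaadda'
  #13 SA[13]=6  'bbdbdcdbddcabbbaacaadda'
  #14 SA[14]=7  'bdbdcdbddcabbbaacaadda'
  #15 SA[15]=9  'bdcdbddcabbbaacaadda'
  #16 SA[16]=13  'bddcabbbaacaadda'
  #17 SA[17]=2  'caaabbdbdcdbddcabbbaacaadda'
  #18 SA[18]=23  'caadda'
  #19 SA[19]=16  'cabbbaacaadda'
  #20 SA[20]=11  'cdbddcabbbaacaadda'
  #21 SA[21]=27  'da'
  #22 SA[22]=0  'dacaaabbdbdcdbddcabbbaacaadda'
  #23 SA[23]=8  'dbdcdbddcabbbaacaadda'
  #24 SA[24]=12  'dbddcabbbaacaadda'
  #25 SA[25]=15  'dcabbbaacaadda'
  #26 SA[26]=10  'dcdbddcabbbaacaadda'
  #27 SA[27]=26  'dda'
  #28 SA[28]=14  'ddcabbbaacaadda'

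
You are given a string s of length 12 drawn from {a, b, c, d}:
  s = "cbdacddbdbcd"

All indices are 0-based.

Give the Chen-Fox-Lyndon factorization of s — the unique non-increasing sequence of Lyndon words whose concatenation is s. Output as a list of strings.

emit factor 1: 'c' (i=0, period=1)
emit factor 2: 'bd' (i=1, period=2)
emit factor 3: 'acddbdbcd' (i=3, period=9)

["c", "bd", "acddbdbcd"]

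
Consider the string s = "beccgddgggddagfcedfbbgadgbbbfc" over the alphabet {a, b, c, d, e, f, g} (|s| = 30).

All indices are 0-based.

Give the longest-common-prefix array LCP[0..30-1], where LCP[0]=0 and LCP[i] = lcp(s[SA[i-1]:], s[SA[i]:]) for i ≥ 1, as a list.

[0, 1, 0, 2, 2, 1, 1, 1, 0, 1, 1, 1, 0, 1, 2, 1, 1, 2, 0, 1, 0, 1, 2, 0, 1, 1, 3, 1, 1, 2]

sorted suffixes:
  #0 SA[0]=22  'adgbbbfc'
  #1 SA[1]=12  'agfcedfbbgadgbbbfc'
  #2 SA[2]=25  'bbbfc'
  #3 SA[3]=26  'bbfc'
  #4 SA[4]=19  'bbgadgbbbfc'
  #5 SA[5]=0  'beccgddgggddagfcedfbbgadgbbbfc'
  #6 SA[6]=27  'bfc'
  #7 SA[7]=20  'bgadgbbbfc'
  #8 SA[8]=29  'c'
  #9 SA[9]=2  'ccgddgggddagfcedfbbgadgbbbfc'
  #10 SA[10]=15  'cedfbbgadgbbbfc'
  #11 SA[11]=3  'cgddgggddagfcedfbbgadgbbbfc'
  #12 SA[12]=11  'dagfcedfbbgadgbbbfc'
  #13 SA[13]=10  'ddagfcedfbbgadgbbbfc'
  #14 SA[14]=5  'ddgggddagfcedfbbgadgbbbfc'
  #15 SA[15]=17  'dfbbgadgbbbfc'
  #16 SA[16]=23  'dgbbbfc'
  #17 SA[17]=6  'dgggddagfcedfbbgadgbbbfc'
  #18 SA[18]=1  'eccgddgggddagfcedfbbgadgbbbfc'
  #19 SA[19]=16  'edfbbgadgbbbfc'
  #20 SA[20]=18  'fbbgadgbbbfc'
  #21 SA[21]=28  'fc'
  #22 SA[22]=14  'fcedfbbgadgbbbfc'
  #23 SA[23]=21  'gadgbbbfc'
  #24 SA[24]=24  'gbbbfc'
  #25 SA[25]=9  'gddagfcedfbbgadgbbbfc'
  #26 SA[26]=4  'gddgggddagfcedfbbgadgbbbfc'
  #27 SA[27]=13  'gfcedfbbgadgbbbfc'
  #28 SA[28]=8  'ggddagfcedfbbgadgbbbfc'
  #29 SA[29]=7  'gggddagfcedfbbgadgbbbfc'

SA = [22, 12, 25, 26, 19, 0, 27, 20, 29, 2, 15, 3, 11, 10, 5, 17, 23, 6, 1, 16, 18, 28, 14, 21, 24, 9, 4, 13, 8, 7]
i: (SA[i-1],SA[i]) lcp shared
  1: (22,12) 1 'a'
  2: (12,25) 0 ''
  3: (25,26) 2 'bb'
  4: (26,19) 2 'bb'
  5: (19,0) 1 'b'
  6: (0,27) 1 'b'
  7: (27,20) 1 'b'
  8: (20,29) 0 ''
  9: (29,2) 1 'c'
  10: (2,15) 1 'c'
  11: (15,3) 1 'c'
  12: (3,11) 0 ''
  13: (11,10) 1 'd'
  14: (10,5) 2 'dd'
  15: (5,17) 1 'd'
  16: (17,23) 1 'd'
  17: (23,6) 2 'dg'
  18: (6,1) 0 ''
  19: (1,16) 1 'e'
  20: (16,18) 0 ''
  21: (18,28) 1 'f'
  22: (28,14) 2 'fc'
  23: (14,21) 0 ''
  24: (21,24) 1 'g'
  25: (24,9) 1 'g'
  26: (9,4) 3 'gdd'
  27: (4,13) 1 'g'
  28: (13,8) 1 'g'
  29: (8,7) 2 'gg'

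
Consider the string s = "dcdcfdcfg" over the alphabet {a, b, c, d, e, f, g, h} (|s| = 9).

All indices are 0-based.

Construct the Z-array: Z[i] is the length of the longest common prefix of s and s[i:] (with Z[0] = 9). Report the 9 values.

[9, 0, 2, 0, 0, 2, 0, 0, 0]

Z[0]=9
i=1: outside box; Z[1]=0
i=2: outside box; Z[2]=2 extend→box=[2,4)
i=3: min(r-i=1, Z[1]=0)=0; Z[3]=0
i=4: outside box; Z[4]=0
i=5: outside box; Z[5]=2 extend→box=[5,7)
i=6: min(r-i=1, Z[1]=0)=0; Z[6]=0
i=7: outside box; Z[7]=0
i=8: outside box; Z[8]=0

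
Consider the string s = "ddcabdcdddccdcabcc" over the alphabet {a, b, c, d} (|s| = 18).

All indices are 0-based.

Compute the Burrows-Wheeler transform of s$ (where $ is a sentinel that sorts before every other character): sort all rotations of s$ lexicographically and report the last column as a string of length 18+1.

rank  rotation             last
    0  $ddcabdcdddccdcabcc  c
    1  abcc$ddcabdcdddccdc  c
    2  abdcdddccdcabcc$ddc  c
    3  bcc$ddcabdcdddccdca  a
    4  bdcdddccdcabcc$ddca  a
    5  c$ddcabdcdddccdcabc  c
    6  cabcc$ddcabdcdddccd  d
    7  cabdcdddccdcabcc$dd  d
    8  cc$ddcabdcdddccdcab  b
    9  ccdcabcc$ddcabdcddd  d
   10  cdcabcc$ddcabdcdddc  c
   11  cdddccdcabcc$ddcabd  d
   12  dcabcc$ddcabdcdddcc  c
   13  dcabdcdddccdcabcc$d  d
   14  dccdcabcc$ddcabdcdd  d
   15  dcdddccdcabcc$ddcab  b
   16  ddcabdcdddccdcabcc$  $
   17  ddccdcabcc$ddcabdcd  d
   18  dddccdcabcc$ddcabdc  c

cccaacddbdcdcddb$dc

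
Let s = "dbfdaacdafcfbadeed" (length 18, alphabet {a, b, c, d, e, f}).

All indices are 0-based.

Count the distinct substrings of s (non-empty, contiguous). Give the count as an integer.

rank | idx | suffix
   0 |   4 | aacdafcfbadeed
   1 |   5 | acdafcfbadeed
   2 |  13 | adeed
   3 |   8 | afcfbadeed
   4 |  12 | badeed
   5 |   1 | bfdaacdafcfbadeed
   6 |   6 | cdafcfbadeed
   7 |  10 | cfbadeed
   8 |  17 | d
   9 |   3 | daacdafcfbadeed
  10 |   7 | dafcfbadeed
  11 |   0 | dbfdaacdafcfbadeed
  12 |  14 | deed
  13 |  16 | ed
  14 |  15 | eed
  15 |  11 | fbadeed
  16 |   9 | fcfbadeed
  17 |   2 | fdaacdafcfbadeed

SA = [4, 5, 13, 8, 12, 1, 6, 10, 17, 3, 7, 0, 14, 16, 15, 11, 9, 2]
rank  pair      lcp
   1  s[4:],s[5:]  1  'a'
   2  s[5:],s[13:]  1  'a'
   3  s[13:],s[8:]  1  'a'
   4  s[8:],s[12:]  0  ''
   5  s[12:],s[1:]  1  'b'
   6  s[1:],s[6:]  0  ''
   7  s[6:],s[10:]  1  'c'
   8  s[10:],s[17:]  0  ''
   9  s[17:],s[3:]  1  'd'
  10  s[3:],s[7:]  2  'da'
  11  s[7:],s[0:]  1  'd'
  12  s[0:],s[14:]  1  'd'
  13  s[14:],s[16:]  0  ''
  14  s[16:],s[15:]  1  'e'
  15  s[15:],s[11:]  0  ''
  16  s[11:],s[9:]  1  'f'
  17  s[9:],s[2:]  1  'f'

n(n+1)/2 = 18·19/2 = 171
Σ LCP = 0 + 1 + 1 + 1 + 0 + 1 + 0 + 1 + 0 + 1 + 2 + 1 + 1 + 0 + 1 + 0 + 1 + 1 = 13
distinct = 171 − 13 = 158

158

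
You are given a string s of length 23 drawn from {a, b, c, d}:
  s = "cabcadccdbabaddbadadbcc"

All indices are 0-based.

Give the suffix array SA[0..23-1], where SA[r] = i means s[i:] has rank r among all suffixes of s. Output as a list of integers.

sorted suffixes:
  #0 SA[0]=10  'abaddbadadbcc'
  #1 SA[1]=1  'abcadccdbabaddbadadbcc'
  #2 SA[2]=16  'adadbcc'
  #3 SA[3]=18  'adbcc'
  #4 SA[4]=4  'adccdbabaddbadadbcc'
  #5 SA[5]=12  'addbadadbcc'
  #6 SA[6]=9  'babaddbadadbcc'
  #7 SA[7]=15  'badadbcc'
  #8 SA[8]=11  'baddbadadbcc'
  #9 SA[9]=2  'bcadccdbabaddbadadbcc'
  #10 SA[10]=20  'bcc'
  #11 SA[11]=22  'c'
  #12 SA[12]=0  'cabcadccdbabaddbadadbcc'
  #13 SA[13]=3  'cadccdbabaddbadadbcc'
  #14 SA[14]=21  'cc'
  #15 SA[15]=6  'ccdbabaddbadadbcc'
  #16 SA[16]=7  'cdbabaddbadadbcc'
  #17 SA[17]=17  'dadbcc'
  #18 SA[18]=8  'dbabaddbadadbcc'
  #19 SA[19]=14  'dbadadbcc'
  #20 SA[20]=19  'dbcc'
  #21 SA[21]=5  'dccdbabaddbadadbcc'
  #22 SA[22]=13  'ddbadadbcc'

[10, 1, 16, 18, 4, 12, 9, 15, 11, 2, 20, 22, 0, 3, 21, 6, 7, 17, 8, 14, 19, 5, 13]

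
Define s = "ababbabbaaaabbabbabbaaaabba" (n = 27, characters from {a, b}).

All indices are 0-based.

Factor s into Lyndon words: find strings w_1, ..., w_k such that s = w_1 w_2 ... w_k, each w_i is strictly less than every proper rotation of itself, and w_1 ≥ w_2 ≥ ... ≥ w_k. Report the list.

emit factor 1: 'ababbabb' (i=0, period=8)
emit factor 2: 'aaaabbabbabb' (i=8, period=12)
emit factor 3: 'aaaabb' (i=20, period=6)
emit factor 4: 'a' (i=26, period=1)

["ababbabb", "aaaabbabbabb", "aaaabb", "a"]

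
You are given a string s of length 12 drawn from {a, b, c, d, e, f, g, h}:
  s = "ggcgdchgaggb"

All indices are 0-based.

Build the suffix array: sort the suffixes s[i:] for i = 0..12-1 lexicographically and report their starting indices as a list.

rank | idx | suffix
   0 |   8 | aggb
   1 |  11 | b
   2 |   2 | cgdchgaggb
   3 |   5 | chgaggb
   4 |   4 | dchgaggb
   5 |   7 | gaggb
   6 |  10 | gb
   7 |   1 | gcgdchgaggb
   8 |   3 | gdchgaggb
   9 |   9 | ggb
  10 |   0 | ggcgdchgaggb
  11 |   6 | hgaggb

[8, 11, 2, 5, 4, 7, 10, 1, 3, 9, 0, 6]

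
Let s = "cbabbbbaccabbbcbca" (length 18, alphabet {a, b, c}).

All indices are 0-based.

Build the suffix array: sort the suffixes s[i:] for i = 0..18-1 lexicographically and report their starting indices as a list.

[17, 2, 10, 7, 1, 6, 5, 4, 3, 11, 12, 15, 13, 16, 9, 0, 14, 8]

rank | idx | suffix
   0 |  17 | a
   1 |   2 | abbbbaccabbbcbca
   2 |  10 | abbbcbca
   3 |   7 | accabbbcbca
   4 |   1 | babbbbaccabbbcbca
   5 |   6 | baccabbbcbca
   6 |   5 | bbaccabbbcbca
   7 |   4 | bbbaccabbbcbca
   8 |   3 | bbbbaccabbbcbca
   9 |  11 | bbbcbca
  10 |  12 | bbcbca
  11 |  15 | bca
  12 |  13 | bcbca
  13 |  16 | ca
  14 |   9 | cabbbcbca
  15 |   0 | cbabbbbaccabbbcbca
  16 |  14 | cbca
  17 |   8 | ccabbbcbca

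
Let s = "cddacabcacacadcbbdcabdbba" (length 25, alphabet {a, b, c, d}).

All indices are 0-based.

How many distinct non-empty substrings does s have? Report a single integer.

289

sorted suffixes:
  #0 SA[0]=24  'a'
  #1 SA[1]=5  'abcacacadcbbdcabdbba'
  #2 SA[2]=19  'abdbba'
  #3 SA[3]=3  'acabcacacadcbbdcabdbba'
  #4 SA[4]=8  'acacadcbbdcabdbba'
  #5 SA[5]=10  'acadcbbdcabdbba'
  #6 SA[6]=12  'adcbbdcabdbba'
  #7 SA[7]=23  'ba'
  #8 SA[8]=22  'bba'
  #9 SA[9]=15  'bbdcabdbba'
  #10 SA[10]=6  'bcacacadcbbdcabdbba'
  #11 SA[11]=20  'bdbba'
  #12 SA[12]=16  'bdcabdbba'
  #13 SA[13]=4  'cabcacacadcbbdcabdbba'
  #14 SA[14]=18  'cabdbba'
  #15 SA[15]=7  'cacacadcbbdcabdbba'
  #16 SA[16]=9  'cacadcbbdcabdbba'
  #17 SA[17]=11  'cadcbbdcabdbba'
  #18 SA[18]=14  'cbbdcabdbba'
  #19 SA[19]=0  'cddacabcacacadcbbdcabdbba'
  #20 SA[20]=2  'dacabcacacadcbbdcabdbba'
  #21 SA[21]=21  'dbba'
  #22 SA[22]=17  'dcabdbba'
  #23 SA[23]=13  'dcbbdcabdbba'
  #24 SA[24]=1  'ddacabcacacadcbbdcabdbba'

SA = [24, 5, 19, 3, 8, 10, 12, 23, 22, 15, 6, 20, 16, 4, 18, 7, 9, 11, 14, 0, 2, 21, 17, 13, 1]
i: (SA[i-1],SA[i]) lcp shared
  1: (24,5) 1 'a'
  2: (5,19) 2 'ab'
  3: (19,3) 1 'a'
  4: (3,8) 3 'aca'
  5: (8,10) 3 'aca'
  6: (10,12) 1 'a'
  7: (12,23) 0 ''
  8: (23,22) 1 'b'
  9: (22,15) 2 'bb'
  10: (15,6) 1 'b'
  11: (6,20) 1 'b'
  12: (20,16) 2 'bd'
  13: (16,4) 0 ''
  14: (4,18) 3 'cab'
  15: (18,7) 2 'ca'
  16: (7,9) 4 'caca'
  17: (9,11) 2 'ca'
  18: (11,14) 1 'c'
  19: (14,0) 1 'c'
  20: (0,2) 0 ''
  21: (2,21) 1 'd'
  22: (21,17) 1 'd'
  23: (17,13) 2 'dc'
  24: (13,1) 1 'd'

n(n+1)/2 = 25·26/2 = 325
Σ LCP = 0 + 1 + 2 + 1 + 3 + 3 + 1 + 0 + 1 + 2 + 1 + 1 + 2 + 0 + 3 + 2 + 4 + 2 + 1 + 1 + 0 + 1 + 1 + 2 + 1 = 36
distinct = 325 − 36 = 289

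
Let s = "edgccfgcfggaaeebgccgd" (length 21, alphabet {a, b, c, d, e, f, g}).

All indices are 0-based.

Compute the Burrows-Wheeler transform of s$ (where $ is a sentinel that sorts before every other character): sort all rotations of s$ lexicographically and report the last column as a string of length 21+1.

dgaeggcgcgee$accgdbfcf

rank  rotation                last
    0  $edgccfgcfggaaeebgccgd  d
    1  aaeebgccgd$edgccfgcfgg  g
    2  aeebgccgd$edgccfgcfgga  a
    3  bgccgd$edgccfgcfggaaee  e
    4  ccfgcfggaaeebgccgd$edg  g
    5  ccgd$edgccfgcfggaaeebg  g
    6  cfgcfggaaeebgccgd$edgc  c
    7  cfggaaeebgccgd$edgccfg  g
    8  cgd$edgccfgcfggaaeebgc  c
    9  d$edgccfgcfggaaeebgccg  g
   10  dgccfgcfggaaeebgccgd$e  e
   11  ebgccgd$edgccfgcfggaae  e
   12  edgccfgcfggaaeebgccgd$  $
   13  eebgccgd$edgccfgcfggaa  a
   14  fgcfggaaeebgccgd$edgcc  c
   15  fggaaeebgccgd$edgccfgc  c
   16  gaaeebgccgd$edgccfgcfg  g
   17  gccfgcfggaaeebgccgd$ed  d
   18  gccgd$edgccfgcfggaaeeb  b
   19  gcfggaaeebgccgd$edgccf  f
   20  gd$edgccfgcfggaaeebgcc  c
   21  ggaaeebgccgd$edgccfgcf  f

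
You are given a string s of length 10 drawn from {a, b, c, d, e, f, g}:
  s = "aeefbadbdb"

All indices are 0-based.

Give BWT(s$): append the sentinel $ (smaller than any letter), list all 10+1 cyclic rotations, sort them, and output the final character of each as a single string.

rank  rotation     last
    0  $aeefbadbdb  b
    1  adbdb$aeefb  b
    2  aeefbadbdb$  $
    3  b$aeefbadbd  d
    4  badbdb$aeef  f
    5  bdb$aeefbad  d
    6  db$aeefbadb  b
    7  dbdb$aeefba  a
    8  eefbadbdb$a  a
    9  efbadbdb$ae  e
   10  fbadbdb$aee  e

bb$dfdbaaee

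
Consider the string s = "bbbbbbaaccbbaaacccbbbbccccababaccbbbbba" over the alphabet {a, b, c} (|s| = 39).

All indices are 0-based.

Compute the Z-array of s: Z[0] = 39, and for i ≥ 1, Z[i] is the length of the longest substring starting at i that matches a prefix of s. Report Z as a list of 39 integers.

Z[0]=39
i=1: outside box; Z[1]=5 grow→box=[1,6)
i=2: min(r-i=4, Z[1]=5)=4; Z[2]=4
i=3: min(r-i=3, Z[2]=4)=3; Z[3]=3
i=4: min(r-i=2, Z[3]=3)=2; Z[4]=2
i=5: min(r-i=1, Z[4]=2)=1; Z[5]=1
i=6: outside box; Z[6]=0
i=7: outside box; Z[7]=0
i=8: outside box; Z[8]=0
i=9: outside box; Z[9]=0
i=10: outside box; Z[10]=2 grow→box=[10,12)
i=11: min(r-i=1, Z[1]=5)=1; Z[11]=1
i=12: outside box; Z[12]=0
i=13: outside box; Z[13]=0
i=14: outside box; Z[14]=0
i=15: outside box; Z[15]=0
i=16: outside box; Z[16]=0
i=17: outside box; Z[17]=0
i=18: outside box; Z[18]=4 grow→box=[18,22)
i=19: min(r-i=3, Z[1]=5)=3; Z[19]=3
i=20: min(r-i=2, Z[2]=4)=2; Z[20]=2
i=21: min(r-i=1, Z[3]=3)=1; Z[21]=1
i=22: outside box; Z[22]=0
i=23: outside box; Z[23]=0
i=24: outside box; Z[24]=0
i=25: outside box; Z[25]=0
i=26: outside box; Z[26]=0
i=27: outside box; Z[27]=1 grow→box=[27,28)
i=28: outside box; Z[28]=0
i=29: outside box; Z[29]=1 grow→box=[29,30)
i=30: outside box; Z[30]=0
i=31: outside box; Z[31]=0
i=32: outside box; Z[32]=0
i=33: outside box; Z[33]=5 grow→box=[33,38)
i=34: min(r-i=4, Z[1]=5)=4; Z[34]=4
i=35: min(r-i=3, Z[2]=4)=3; Z[35]=3
i=36: min(r-i=2, Z[3]=3)=2; Z[36]=2
i=37: min(r-i=1, Z[4]=2)=1; Z[37]=1
i=38: outside box; Z[38]=0

[39, 5, 4, 3, 2, 1, 0, 0, 0, 0, 2, 1, 0, 0, 0, 0, 0, 0, 4, 3, 2, 1, 0, 0, 0, 0, 0, 1, 0, 1, 0, 0, 0, 5, 4, 3, 2, 1, 0]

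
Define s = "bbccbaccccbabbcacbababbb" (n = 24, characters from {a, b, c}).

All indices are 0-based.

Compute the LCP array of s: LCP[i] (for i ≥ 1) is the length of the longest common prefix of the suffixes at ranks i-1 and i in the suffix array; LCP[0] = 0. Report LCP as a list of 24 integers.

sorted suffixes:
  #0 SA[0]=18  'ababbb'
  #1 SA[1]=20  'abbb'
  #2 SA[2]=11  'abbcacbababbb'
  #3 SA[3]=15  'acbababbb'
  #4 SA[4]=5  'accccbabbcacbababbb'
  #5 SA[5]=23  'b'
  #6 SA[6]=17  'bababbb'
  #7 SA[7]=19  'babbb'
  #8 SA[8]=10  'babbcacbababbb'
  #9 SA[9]=4  'baccccbabbcacbababbb'
  #10 SA[10]=22  'bb'
  #11 SA[11]=21  'bbb'
  #12 SA[12]=12  'bbcacbababbb'
  #13 SA[13]=0  'bbccbaccccbabbcacbababbb'
  #14 SA[14]=13  'bcacbababbb'
  #15 SA[15]=1  'bccbaccccbabbcacbababbb'
  #16 SA[16]=14  'cacbababbb'
  #17 SA[17]=16  'cbababbb'
  #18 SA[18]=9  'cbabbcacbababbb'
  #19 SA[19]=3  'cbaccccbabbcacbababbb'
  #20 SA[20]=8  'ccbabbcacbababbb'
  #21 SA[21]=2  'ccbaccccbabbcacbababbb'
  #22 SA[22]=7  'cccbabbcacbababbb'
  #23 SA[23]=6  'ccccbabbcacbababbb'

SA = [18, 20, 11, 15, 5, 23, 17, 19, 10, 4, 22, 21, 12, 0, 13, 1, 14, 16, 9, 3, 8, 2, 7, 6]
[i] adj suffixes → lcp
  [1] 18/20 → 2 ('ab')
  [2] 20/11 → 3 ('abb')
  [3] 11/15 → 1 ('a')
  [4] 15/5 → 2 ('ac')
  [5] 5/23 → 0 ('')
  [6] 23/17 → 1 ('b')
  [7] 17/19 → 3 ('bab')
  [8] 19/10 → 4 ('babb')
  [9] 10/4 → 2 ('ba')
  [10] 4/22 → 1 ('b')
  [11] 22/21 → 2 ('bb')
  [12] 21/12 → 2 ('bb')
  [13] 12/0 → 3 ('bbc')
  [14] 0/13 → 1 ('b')
  [15] 13/1 → 2 ('bc')
  [16] 1/14 → 0 ('')
  [17] 14/16 → 1 ('c')
  [18] 16/9 → 4 ('cbab')
  [19] 9/3 → 3 ('cba')
  [20] 3/8 → 1 ('c')
  [21] 8/2 → 4 ('ccba')
  [22] 2/7 → 2 ('cc')
  [23] 7/6 → 3 ('ccc')

[0, 2, 3, 1, 2, 0, 1, 3, 4, 2, 1, 2, 2, 3, 1, 2, 0, 1, 4, 3, 1, 4, 2, 3]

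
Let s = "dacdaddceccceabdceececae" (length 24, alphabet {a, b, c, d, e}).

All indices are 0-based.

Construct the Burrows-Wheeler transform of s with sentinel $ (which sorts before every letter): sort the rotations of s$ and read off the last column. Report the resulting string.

rank  rotation                   last
    0  $dacdaddceccceabdceececae  e
    1  abdceececae$dacdaddceccce  e
    2  acdaddceccceabdceececae$d  d
    3  addceccceabdceececae$dacd  d
    4  ae$dacdaddceccceabdceecec  c
    5  bdceececae$dacdaddcecccea  a
    6  cae$dacdaddceccceabdceece  e
    7  ccceabdceececae$dacdaddce  e
    8  cceabdceececae$dacdaddcec  c
    9  cdaddceccceabdceececae$da  a
   10  ceabdceececae$dacdaddcecc  c
   11  cecae$dacdaddceccceabdcee  e
   12  ceccceabdceececae$dacdadd  d
   13  ceececae$dacdaddceccceabd  d
   14  dacdaddceccceabdceececae$  $
   15  daddceccceabdceececae$dac  c
   16  dceccceabdceececae$dacdad  d
   17  dceececae$dacdaddceccceab  b
   18  ddceccceabdceececae$dacda  a
   19  e$dacdaddceccceabdceececa  a
   20  eabdceececae$dacdaddceccc  c
   21  ecae$dacdaddceccceabdceec  c
   22  eccceabdceececae$dacdaddc  c
   23  ececae$dacdaddceccceabdce  e
   24  eececae$dacdaddceccceabdc  c

eeddcaeecacedd$cdbaacccec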